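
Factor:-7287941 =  - 23^1*43^1* 7369^1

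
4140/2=2070  =  2070.00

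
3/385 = 3/385 = 0.01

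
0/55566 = 0 = 0.00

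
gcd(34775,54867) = 1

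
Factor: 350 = 2^1*5^2*7^1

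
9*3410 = 30690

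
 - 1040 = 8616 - 9656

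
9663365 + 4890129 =14553494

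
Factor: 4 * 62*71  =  17608 = 2^3*31^1*71^1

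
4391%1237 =680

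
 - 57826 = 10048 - 67874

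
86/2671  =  86/2671 = 0.03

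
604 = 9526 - 8922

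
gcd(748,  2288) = 44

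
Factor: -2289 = - 3^1 * 7^1 * 109^1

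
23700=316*75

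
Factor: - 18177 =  - 3^1*73^1*83^1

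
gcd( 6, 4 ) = 2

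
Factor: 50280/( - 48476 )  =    -  2^1*3^1 * 5^1*419^1 * 12119^(-1) =-12570/12119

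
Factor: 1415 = 5^1 *283^1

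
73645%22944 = 4813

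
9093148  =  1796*5063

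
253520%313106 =253520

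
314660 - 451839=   -137179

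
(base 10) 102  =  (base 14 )74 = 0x66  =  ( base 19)57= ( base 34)30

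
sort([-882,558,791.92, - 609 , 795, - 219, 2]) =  [ - 882, -609, - 219, 2 , 558,791.92, 795 ] 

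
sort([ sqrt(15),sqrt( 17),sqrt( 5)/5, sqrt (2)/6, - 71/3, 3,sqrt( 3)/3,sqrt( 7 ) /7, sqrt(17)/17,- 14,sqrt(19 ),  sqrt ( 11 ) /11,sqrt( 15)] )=[-71/3, - 14,sqrt (2 )/6, sqrt(17 ) /17,sqrt( 11 ) /11,sqrt( 7)/7,sqrt( 5 ) /5, sqrt( 3)/3,3,sqrt( 15),sqrt( 15 ), sqrt( 17),sqrt(19)]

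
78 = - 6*( - 13)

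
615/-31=- 20 + 5/31 = - 19.84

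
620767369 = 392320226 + 228447143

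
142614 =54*2641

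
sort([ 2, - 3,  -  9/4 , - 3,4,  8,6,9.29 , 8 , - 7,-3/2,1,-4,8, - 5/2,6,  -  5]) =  [ - 7,  -  5, - 4 , - 3, - 3, - 5/2, - 9/4 , - 3/2 , 1 , 2,4, 6,6,  8,8, 8, 9.29] 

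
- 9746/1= -9746 = - 9746.00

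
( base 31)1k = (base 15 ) 36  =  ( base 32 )1j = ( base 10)51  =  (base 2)110011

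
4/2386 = 2/1193 = 0.00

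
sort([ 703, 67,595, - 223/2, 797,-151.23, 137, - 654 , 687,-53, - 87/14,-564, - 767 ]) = [ - 767,- 654, - 564, - 151.23,  -  223/2,-53,-87/14, 67, 137, 595, 687,703, 797 ]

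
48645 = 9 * 5405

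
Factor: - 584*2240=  - 2^9 * 5^1*7^1*73^1 = - 1308160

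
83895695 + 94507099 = 178402794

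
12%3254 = 12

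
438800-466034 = -27234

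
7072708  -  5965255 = 1107453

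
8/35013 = 8/35013 = 0.00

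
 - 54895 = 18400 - 73295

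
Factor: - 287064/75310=-2^2*3^4*5^( - 1)*17^(-1 )=-  324/85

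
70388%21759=5111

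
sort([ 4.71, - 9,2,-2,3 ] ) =[ - 9, - 2 , 2, 3,4.71]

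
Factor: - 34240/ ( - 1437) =2^6*3^( - 1)*5^1 * 107^1*479^( - 1 ) 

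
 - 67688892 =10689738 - 78378630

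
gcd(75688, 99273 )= 1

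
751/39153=751/39153 =0.02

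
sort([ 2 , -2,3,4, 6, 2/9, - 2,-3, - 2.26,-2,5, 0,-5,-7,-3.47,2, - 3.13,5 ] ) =[ - 7, - 5, - 3.47,-3.13,-3, - 2.26, - 2,  -  2, -2,0,2/9,2,2, 3,4,5,5,  6 ]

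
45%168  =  45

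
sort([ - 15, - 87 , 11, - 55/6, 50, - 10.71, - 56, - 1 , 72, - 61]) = [ - 87,- 61,- 56 ,-15, - 10.71,-55/6, -1,  11,50, 72 ]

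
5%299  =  5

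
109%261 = 109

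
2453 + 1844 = 4297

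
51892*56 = 2905952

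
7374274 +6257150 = 13631424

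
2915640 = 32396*90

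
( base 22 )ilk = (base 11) 69a9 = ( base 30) A6E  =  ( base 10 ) 9194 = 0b10001111101010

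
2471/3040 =2471/3040 = 0.81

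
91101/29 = 3141 + 12/29 = 3141.41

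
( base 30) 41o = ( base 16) e46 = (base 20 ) 92e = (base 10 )3654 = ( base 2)111001000110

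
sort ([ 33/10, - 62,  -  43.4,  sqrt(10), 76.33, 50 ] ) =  [ - 62, - 43.4,sqrt(  10 ),33/10, 50 , 76.33 ]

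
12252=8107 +4145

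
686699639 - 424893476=261806163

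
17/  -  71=-17/71= -0.24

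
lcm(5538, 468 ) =33228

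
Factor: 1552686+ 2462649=3^1 * 5^1*41^1 * 6529^1 = 4015335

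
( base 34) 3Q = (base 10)128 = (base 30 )48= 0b10000000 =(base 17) 79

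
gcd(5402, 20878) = 146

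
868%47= 22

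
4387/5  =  877 + 2/5 = 877.40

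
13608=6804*2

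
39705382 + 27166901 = 66872283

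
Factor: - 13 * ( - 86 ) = 2^1* 13^1 * 43^1 = 1118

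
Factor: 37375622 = 2^1*17^1  *19^1*47^1 * 1231^1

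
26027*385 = 10020395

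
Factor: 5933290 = 2^1 *5^1 * 11^1*53939^1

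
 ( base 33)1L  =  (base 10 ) 54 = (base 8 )66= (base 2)110110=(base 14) 3C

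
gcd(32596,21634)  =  58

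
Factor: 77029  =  77029^1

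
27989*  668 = 18696652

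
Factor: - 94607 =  - 89^1*1063^1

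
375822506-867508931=-491686425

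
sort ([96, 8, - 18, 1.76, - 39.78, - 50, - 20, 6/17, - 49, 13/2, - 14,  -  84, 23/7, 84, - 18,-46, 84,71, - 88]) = [-88, - 84, - 50,-49, - 46, -39.78, - 20, - 18 , - 18, - 14, 6/17, 1.76, 23/7, 13/2, 8 , 71, 84, 84, 96]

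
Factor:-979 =  -  11^1 * 89^1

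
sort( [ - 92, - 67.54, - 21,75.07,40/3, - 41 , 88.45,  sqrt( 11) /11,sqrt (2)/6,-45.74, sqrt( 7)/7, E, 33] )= [ - 92, - 67.54,-45.74, - 41,  -  21, sqrt(2 ) /6,sqrt( 11 ) /11,  sqrt(7) /7, E,40/3, 33, 75.07,88.45]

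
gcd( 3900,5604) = 12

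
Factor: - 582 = -2^1 * 3^1 * 97^1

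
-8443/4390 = - 8443/4390 = -1.92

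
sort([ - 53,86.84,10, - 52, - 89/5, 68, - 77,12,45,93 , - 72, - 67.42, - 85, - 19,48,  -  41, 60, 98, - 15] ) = [  -  85 , - 77 , - 72 ,- 67.42,-53,-52,-41, - 19,-89/5, - 15,  10, 12,45,48,  60, 68, 86.84,93, 98]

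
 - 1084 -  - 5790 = 4706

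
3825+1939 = 5764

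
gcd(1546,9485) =1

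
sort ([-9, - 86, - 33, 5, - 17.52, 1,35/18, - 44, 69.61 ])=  [-86 , - 44,-33, - 17.52, - 9,1,35/18, 5,  69.61 ]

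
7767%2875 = 2017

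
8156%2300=1256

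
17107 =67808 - 50701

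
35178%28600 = 6578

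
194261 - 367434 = -173173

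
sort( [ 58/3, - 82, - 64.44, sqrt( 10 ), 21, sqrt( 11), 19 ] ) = [ - 82, - 64.44,sqrt( 10 ),  sqrt( 11 ),19, 58/3, 21 ]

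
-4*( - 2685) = 10740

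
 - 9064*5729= - 51927656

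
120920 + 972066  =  1092986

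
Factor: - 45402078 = - 2^1*3^1*7567013^1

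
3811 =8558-4747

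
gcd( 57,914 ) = 1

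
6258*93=581994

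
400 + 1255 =1655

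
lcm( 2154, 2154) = 2154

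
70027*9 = 630243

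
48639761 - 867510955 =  - 818871194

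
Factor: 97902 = 2^1 * 3^3*7^2 * 37^1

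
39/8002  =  39/8002 = 0.00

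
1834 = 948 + 886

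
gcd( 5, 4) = 1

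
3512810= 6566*535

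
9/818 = 9/818   =  0.01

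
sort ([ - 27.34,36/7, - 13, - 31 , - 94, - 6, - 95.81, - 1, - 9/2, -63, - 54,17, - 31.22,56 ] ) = [ - 95.81, - 94, - 63,  -  54,  -  31.22, - 31, - 27.34, - 13, - 6, - 9/2, -1,36/7,  17,56]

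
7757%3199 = 1359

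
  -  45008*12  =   - 540096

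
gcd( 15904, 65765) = 7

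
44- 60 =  - 16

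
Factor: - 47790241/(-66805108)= 2^( - 2)*89^1*131^1*4099^1 * 16701277^( - 1)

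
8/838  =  4/419 = 0.01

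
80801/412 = 196 + 49/412 = 196.12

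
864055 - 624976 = 239079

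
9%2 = 1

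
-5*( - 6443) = 32215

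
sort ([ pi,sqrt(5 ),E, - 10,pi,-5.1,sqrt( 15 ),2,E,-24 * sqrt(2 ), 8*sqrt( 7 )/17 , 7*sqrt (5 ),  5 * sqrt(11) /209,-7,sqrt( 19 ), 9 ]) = [-24 * sqrt(2), - 10, - 7,-5.1,5*sqrt( 11) /209,8 * sqrt (7 )/17,2, sqrt( 5),E , E, pi,  pi , sqrt ( 15),sqrt( 19),  9,7 * sqrt(5 ) ] 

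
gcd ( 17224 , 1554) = 2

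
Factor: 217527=3^1*31^1*2339^1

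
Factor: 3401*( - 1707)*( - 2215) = 3^1*5^1 * 19^1*179^1*443^1*569^1 = 12859198005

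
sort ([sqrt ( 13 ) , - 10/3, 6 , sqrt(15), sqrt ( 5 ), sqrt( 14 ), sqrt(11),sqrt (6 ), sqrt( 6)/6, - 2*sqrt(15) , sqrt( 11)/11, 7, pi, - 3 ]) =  [ - 2*sqrt(15), - 10/3, - 3, sqrt(11)/11,  sqrt(6 )/6 , sqrt( 5), sqrt ( 6),pi, sqrt (11),sqrt(13 ), sqrt ( 14 ),  sqrt(15 ), 6,  7 ]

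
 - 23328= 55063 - 78391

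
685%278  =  129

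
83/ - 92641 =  - 1 + 92558/92641 = - 0.00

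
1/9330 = 1/9330=0.00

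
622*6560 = 4080320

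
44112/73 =604 +20/73 = 604.27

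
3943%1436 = 1071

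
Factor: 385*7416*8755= 24996925800 = 2^3*3^2 * 5^2*7^1*11^1*17^1*103^2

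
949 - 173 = 776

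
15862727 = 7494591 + 8368136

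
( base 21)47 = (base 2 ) 1011011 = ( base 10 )91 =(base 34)2n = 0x5b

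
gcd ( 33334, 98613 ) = 1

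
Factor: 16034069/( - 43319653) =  - 13^( - 1)*137^1 * 117037^1 * 3332281^( -1 ) 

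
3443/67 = 51 + 26/67 =51.39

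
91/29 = 91/29  =  3.14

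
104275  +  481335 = 585610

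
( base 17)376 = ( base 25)1eh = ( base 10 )992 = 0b1111100000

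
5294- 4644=650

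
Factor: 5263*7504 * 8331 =2^4*3^1*7^1*19^1*67^1*277^1*2777^1 =329020781712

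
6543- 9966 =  - 3423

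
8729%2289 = 1862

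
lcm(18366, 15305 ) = 91830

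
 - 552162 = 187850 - 740012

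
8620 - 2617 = 6003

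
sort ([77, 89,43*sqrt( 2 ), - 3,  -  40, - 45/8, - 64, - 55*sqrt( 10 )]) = [-55*sqrt( 10 ), - 64, - 40, - 45/8, - 3,43 *sqrt(2 ),  77,89] 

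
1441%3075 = 1441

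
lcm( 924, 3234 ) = 6468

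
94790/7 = 13541 + 3/7 = 13541.43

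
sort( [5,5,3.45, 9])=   [3.45, 5, 5, 9 ] 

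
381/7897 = 381/7897  =  0.05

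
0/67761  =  0 = 0.00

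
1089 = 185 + 904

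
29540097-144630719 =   -  115090622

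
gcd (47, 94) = 47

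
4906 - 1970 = 2936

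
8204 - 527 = 7677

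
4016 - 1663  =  2353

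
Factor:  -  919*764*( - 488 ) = 342632608 =2^5*61^1 * 191^1*919^1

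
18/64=9/32 = 0.28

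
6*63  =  378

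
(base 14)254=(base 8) 722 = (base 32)ei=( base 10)466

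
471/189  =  157/63 = 2.49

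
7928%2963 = 2002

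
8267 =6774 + 1493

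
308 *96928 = 29853824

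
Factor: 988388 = 2^2*103^1*2399^1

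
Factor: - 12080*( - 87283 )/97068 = 263594660/24267  =  2^2 * 3^( - 1)*5^1 * 7^1*37^1*151^1*337^1*8089^(-1) 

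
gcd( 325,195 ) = 65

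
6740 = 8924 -2184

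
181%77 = 27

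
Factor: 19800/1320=3^1*5^1 = 15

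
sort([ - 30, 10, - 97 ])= [ - 97 , - 30, 10]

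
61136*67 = 4096112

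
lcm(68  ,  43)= 2924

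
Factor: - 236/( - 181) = 2^2*59^1*181^( - 1) 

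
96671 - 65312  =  31359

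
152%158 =152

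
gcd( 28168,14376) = 8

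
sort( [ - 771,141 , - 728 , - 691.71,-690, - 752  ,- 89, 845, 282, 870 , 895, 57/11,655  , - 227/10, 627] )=[ - 771, - 752, - 728, - 691.71, - 690, - 89, - 227/10,57/11 , 141,282, 627,655,845 , 870 , 895]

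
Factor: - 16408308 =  - 2^2*3^1*7^1*229^1*853^1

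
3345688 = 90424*37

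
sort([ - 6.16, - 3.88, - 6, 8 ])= [ - 6.16, - 6, - 3.88,8 ] 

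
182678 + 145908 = 328586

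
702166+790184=1492350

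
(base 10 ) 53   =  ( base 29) 1o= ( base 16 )35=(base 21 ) 2b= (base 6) 125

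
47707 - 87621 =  - 39914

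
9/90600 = 3/30200 = 0.00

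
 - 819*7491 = -6135129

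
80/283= 80/283 = 0.28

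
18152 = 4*4538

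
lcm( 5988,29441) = 353292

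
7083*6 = 42498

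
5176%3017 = 2159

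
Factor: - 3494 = -2^1*1747^1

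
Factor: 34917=3^1*103^1 * 113^1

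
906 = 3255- 2349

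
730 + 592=1322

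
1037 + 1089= 2126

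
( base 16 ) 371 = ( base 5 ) 12011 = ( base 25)1A6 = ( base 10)881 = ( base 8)1561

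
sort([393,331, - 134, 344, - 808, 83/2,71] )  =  [ - 808,-134, 83/2,  71,331,344,393 ]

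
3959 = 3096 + 863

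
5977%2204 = 1569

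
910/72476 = 455/36238 = 0.01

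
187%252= 187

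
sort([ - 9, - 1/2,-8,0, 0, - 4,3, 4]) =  [  -  9, - 8, - 4,-1/2 , 0,0 , 3,4]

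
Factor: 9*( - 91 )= - 3^2*7^1*13^1=- 819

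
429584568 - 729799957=- 300215389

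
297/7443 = 33/827= 0.04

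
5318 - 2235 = 3083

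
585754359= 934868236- 349113877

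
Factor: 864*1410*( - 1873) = -2281763520 =- 2^6 * 3^4*  5^1* 47^1*1873^1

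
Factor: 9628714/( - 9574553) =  - 2^1*17^( - 1)*29^( - 1 )*19421^( - 1) * 4814357^1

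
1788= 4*447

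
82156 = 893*92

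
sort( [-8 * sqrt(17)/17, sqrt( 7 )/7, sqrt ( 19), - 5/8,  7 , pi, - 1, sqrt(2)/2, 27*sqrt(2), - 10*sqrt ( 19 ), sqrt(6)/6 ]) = [ - 10 * sqrt(19), - 8 * sqrt( 17)/17,-1, - 5/8, sqrt( 7) /7, sqrt(6)/6, sqrt( 2) /2, pi,sqrt(19), 7,27*sqrt( 2 ) ] 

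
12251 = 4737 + 7514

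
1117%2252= 1117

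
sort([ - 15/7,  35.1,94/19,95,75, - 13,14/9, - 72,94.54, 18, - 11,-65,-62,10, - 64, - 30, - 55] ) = [ -72, - 65, - 64,-62,- 55,-30,  -  13, - 11, - 15/7,14/9,94/19,10,  18, 35.1 , 75, 94.54,95]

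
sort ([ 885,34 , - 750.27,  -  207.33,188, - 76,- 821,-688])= [ - 821,  -  750.27, - 688,-207.33, - 76, 34,  188, 885]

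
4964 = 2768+2196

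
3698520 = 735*5032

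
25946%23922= 2024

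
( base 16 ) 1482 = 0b1010010000010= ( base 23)9l6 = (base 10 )5250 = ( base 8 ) 12202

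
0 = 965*0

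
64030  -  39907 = 24123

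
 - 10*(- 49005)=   490050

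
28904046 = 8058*3587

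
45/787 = 45/787 = 0.06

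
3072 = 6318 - 3246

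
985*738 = 726930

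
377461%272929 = 104532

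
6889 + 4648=11537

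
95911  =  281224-185313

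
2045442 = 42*48701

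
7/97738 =7/97738 =0.00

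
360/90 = 4 = 4.00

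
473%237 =236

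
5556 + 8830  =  14386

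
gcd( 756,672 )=84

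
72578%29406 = 13766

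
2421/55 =2421/55  =  44.02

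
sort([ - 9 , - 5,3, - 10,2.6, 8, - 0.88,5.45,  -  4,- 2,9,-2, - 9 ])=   [  -  10,  -  9, - 9, - 5,-4, - 2, - 2,  -  0.88, 2.6,3,5.45, 8, 9]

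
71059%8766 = 931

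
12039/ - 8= - 1505+1/8=- 1504.88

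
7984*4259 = 34003856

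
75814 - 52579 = 23235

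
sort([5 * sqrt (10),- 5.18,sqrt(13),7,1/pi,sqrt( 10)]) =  [ - 5.18,  1/pi, sqrt( 10 ),sqrt( 13) , 7,5*sqrt(10) ]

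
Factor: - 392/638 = - 196/319 = - 2^2*7^2 * 11^( - 1 )*29^( - 1)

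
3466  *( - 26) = - 90116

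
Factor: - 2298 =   -  2^1*3^1*383^1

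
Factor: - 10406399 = - 71^1*103^1*1423^1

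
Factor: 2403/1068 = 2^(-2) * 3^2 = 9/4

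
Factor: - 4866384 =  - 2^4 * 3^1 *101383^1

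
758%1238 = 758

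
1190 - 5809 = - 4619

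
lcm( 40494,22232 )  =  1133832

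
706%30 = 16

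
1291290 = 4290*301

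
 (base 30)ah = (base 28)b9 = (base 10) 317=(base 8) 475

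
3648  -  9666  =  - 6018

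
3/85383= 1/28461 = 0.00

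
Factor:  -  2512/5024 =  -  2^(- 1 ) = -1/2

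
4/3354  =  2/1677  =  0.00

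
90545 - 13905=76640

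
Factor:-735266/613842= - 3^( - 1)*7^1*29^1 * 263^( - 1 )*389^( - 1 )*1811^1  =  - 367633/306921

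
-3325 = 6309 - 9634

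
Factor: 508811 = 508811^1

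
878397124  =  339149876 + 539247248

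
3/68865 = 1/22955 = 0.00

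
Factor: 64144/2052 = 2^2*3^( - 3)*211^1 = 844/27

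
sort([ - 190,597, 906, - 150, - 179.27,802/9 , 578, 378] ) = [ - 190, - 179.27 , - 150, 802/9,378, 578 , 597, 906 ]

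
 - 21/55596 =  - 7/18532=-0.00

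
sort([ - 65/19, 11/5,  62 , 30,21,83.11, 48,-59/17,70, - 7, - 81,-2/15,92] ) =[ - 81 , - 7,- 59/17, - 65/19 , - 2/15,11/5,21, 30, 48, 62,70,83.11,92]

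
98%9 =8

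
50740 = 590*86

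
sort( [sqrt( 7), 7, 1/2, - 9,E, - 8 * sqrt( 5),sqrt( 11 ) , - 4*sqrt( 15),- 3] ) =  [-8 * sqrt ( 5), -4*sqrt(15),-9, -3,1/2, sqrt(7), E, sqrt( 11),7]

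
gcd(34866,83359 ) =1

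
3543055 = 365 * 9707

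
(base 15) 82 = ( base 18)6E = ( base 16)7A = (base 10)122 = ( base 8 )172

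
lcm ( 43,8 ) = 344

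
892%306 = 280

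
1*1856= 1856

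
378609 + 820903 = 1199512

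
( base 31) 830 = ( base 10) 7781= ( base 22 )G1F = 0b1111001100101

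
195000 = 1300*150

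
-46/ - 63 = 46/63 = 0.73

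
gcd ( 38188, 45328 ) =4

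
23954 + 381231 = 405185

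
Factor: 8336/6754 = 2^3  *11^( - 1 )*307^( - 1 )*521^1  =  4168/3377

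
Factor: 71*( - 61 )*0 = 0^1 = 0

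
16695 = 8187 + 8508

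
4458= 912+3546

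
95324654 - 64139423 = 31185231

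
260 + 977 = 1237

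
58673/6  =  58673/6  =  9778.83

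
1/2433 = 1/2433=0.00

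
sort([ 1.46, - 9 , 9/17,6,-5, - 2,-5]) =[ - 9, - 5,-5, - 2, 9/17, 1.46,6]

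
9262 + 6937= 16199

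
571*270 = 154170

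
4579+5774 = 10353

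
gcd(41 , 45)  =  1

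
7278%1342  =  568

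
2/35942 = 1/17971 = 0.00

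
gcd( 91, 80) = 1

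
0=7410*0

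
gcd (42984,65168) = 8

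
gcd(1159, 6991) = 1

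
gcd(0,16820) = 16820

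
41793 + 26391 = 68184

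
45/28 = 1 + 17/28 = 1.61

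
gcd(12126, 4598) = 2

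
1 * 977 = 977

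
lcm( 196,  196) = 196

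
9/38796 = 3/12932 = 0.00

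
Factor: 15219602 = 2^1*2131^1*3571^1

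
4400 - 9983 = -5583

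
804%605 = 199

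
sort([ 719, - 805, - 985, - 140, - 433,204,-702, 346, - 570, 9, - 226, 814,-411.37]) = [ - 985, - 805,-702 , - 570, - 433,  -  411.37, - 226, - 140, 9, 204 , 346,719  ,  814 ] 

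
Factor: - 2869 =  - 19^1*151^1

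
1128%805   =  323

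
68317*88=6011896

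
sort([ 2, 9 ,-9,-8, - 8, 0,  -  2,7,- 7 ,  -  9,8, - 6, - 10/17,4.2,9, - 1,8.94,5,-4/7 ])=[ - 9, -9, -8,-8,-7, - 6, - 2,-1, - 10/17, - 4/7, 0,2,4.2,5,7, 8,  8.94,9,9] 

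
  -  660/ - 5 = 132  +  0/1 = 132.00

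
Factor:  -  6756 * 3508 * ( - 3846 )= 2^5* 3^2*563^1*641^1* 877^1 = 91150384608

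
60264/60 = 5022/5 = 1004.40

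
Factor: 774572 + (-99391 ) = 675181=13^1*167^1  *  311^1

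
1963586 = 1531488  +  432098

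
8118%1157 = 19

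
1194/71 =16 + 58/71 =16.82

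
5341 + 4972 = 10313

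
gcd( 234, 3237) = 39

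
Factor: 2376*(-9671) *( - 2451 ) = 2^3*3^4*11^1*19^2*43^1*509^1 =56319803496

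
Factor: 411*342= 2^1*3^3*19^1*137^1 =140562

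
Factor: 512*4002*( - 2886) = - 2^11*3^2*13^1*23^1*29^1* 37^1  =  - 5913483264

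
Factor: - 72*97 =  - 6984 = - 2^3*3^2*97^1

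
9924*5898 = 58531752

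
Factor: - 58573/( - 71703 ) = 3^( - 2)*31^( - 1) * 257^( - 1)*58573^1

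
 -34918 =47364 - 82282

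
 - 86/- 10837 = 86/10837 = 0.01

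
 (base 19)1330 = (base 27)aq7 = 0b1111100111111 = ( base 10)7999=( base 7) 32215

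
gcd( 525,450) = 75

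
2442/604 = 4 + 13/302 = 4.04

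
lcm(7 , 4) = 28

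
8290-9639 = -1349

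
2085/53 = 39  +  18/53 = 39.34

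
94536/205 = 461 +31/205 = 461.15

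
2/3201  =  2/3201 = 0.00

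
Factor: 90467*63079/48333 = 3^( - 1)*13^1*6959^1*16111^( - 1)*63079^1 = 5706567893/48333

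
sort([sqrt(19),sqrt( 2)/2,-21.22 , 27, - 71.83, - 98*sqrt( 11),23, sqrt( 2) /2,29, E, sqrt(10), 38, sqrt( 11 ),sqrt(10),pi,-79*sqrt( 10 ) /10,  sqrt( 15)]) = [  -  98*sqrt( 11 ) , - 71.83 , - 79*sqrt( 10)/10, - 21.22,sqrt(2) /2, sqrt(2)/2,E, pi,sqrt(10 ), sqrt( 10)  ,  sqrt( 11) , sqrt(15),sqrt(19 ),23, 27,29,38]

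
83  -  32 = 51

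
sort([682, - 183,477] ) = [ - 183,477, 682] 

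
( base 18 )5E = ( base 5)404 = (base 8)150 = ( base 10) 104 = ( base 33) 35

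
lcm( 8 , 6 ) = 24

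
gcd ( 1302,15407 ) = 217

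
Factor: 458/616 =229/308  =  2^( - 2)*7^( - 1 )*11^( - 1)*229^1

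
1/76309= 1/76309=0.00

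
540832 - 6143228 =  - 5602396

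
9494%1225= 919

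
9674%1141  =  546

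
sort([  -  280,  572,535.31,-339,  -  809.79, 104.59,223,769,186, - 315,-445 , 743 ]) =[-809.79,- 445 , - 339, -315,-280,104.59, 186,  223 , 535.31, 572,743,  769 ]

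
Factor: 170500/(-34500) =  - 3^(  -  1)*11^1*23^( - 1)*31^1 = - 341/69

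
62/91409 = 62/91409 = 0.00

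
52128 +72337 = 124465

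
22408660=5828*3845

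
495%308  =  187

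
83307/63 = 3967/3 = 1322.33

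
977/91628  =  977/91628 = 0.01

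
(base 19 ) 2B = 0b110001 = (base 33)1G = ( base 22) 25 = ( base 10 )49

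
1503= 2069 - 566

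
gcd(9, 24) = 3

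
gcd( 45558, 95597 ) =1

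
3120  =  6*520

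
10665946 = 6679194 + 3986752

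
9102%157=153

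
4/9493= 4/9493= 0.00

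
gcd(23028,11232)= 12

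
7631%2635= 2361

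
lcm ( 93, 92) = 8556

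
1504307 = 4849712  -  3345405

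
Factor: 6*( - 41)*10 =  - 2460 = - 2^2*3^1*5^1*41^1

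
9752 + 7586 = 17338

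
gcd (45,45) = 45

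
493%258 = 235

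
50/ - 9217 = -1 + 9167/9217 = - 0.01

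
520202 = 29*17938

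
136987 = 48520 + 88467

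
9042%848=562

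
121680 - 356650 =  - 234970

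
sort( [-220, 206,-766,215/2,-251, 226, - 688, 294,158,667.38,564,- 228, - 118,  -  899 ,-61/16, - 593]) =[-899, - 766, - 688,-593, - 251,  -  228, - 220, - 118, - 61/16, 215/2,158 , 206, 226, 294, 564, 667.38] 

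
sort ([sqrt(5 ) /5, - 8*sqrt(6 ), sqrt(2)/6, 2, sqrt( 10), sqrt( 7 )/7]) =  [ - 8*sqrt( 6), sqrt (2) /6,sqrt( 7 ) /7,  sqrt( 5 ) /5,2, sqrt( 10) ] 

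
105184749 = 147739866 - 42555117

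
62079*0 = 0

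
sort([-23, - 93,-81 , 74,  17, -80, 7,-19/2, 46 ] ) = [-93, -81, - 80,  -  23, - 19/2, 7 , 17, 46, 74 ] 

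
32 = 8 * 4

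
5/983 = 5/983 = 0.01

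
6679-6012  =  667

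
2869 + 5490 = 8359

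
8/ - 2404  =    -  2/601 = - 0.00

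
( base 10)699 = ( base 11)586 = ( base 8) 1273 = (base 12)4A3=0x2BB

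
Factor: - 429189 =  - 3^1*143063^1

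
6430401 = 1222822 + 5207579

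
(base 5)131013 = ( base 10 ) 5133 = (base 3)21001010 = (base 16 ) 140d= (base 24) 8LL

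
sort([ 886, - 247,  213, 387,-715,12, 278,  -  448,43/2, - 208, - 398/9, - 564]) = [ - 715 , - 564, - 448,-247,-208, - 398/9,12, 43/2,213,278, 387, 886 ] 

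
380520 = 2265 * 168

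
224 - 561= - 337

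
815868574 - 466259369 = 349609205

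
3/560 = 3/560 =0.01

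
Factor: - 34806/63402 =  - 5801/10567 = -  5801^1*10567^ (-1 )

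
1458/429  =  486/143 = 3.40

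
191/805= 191/805 = 0.24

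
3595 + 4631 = 8226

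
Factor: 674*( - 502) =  - 338348 = - 2^2*251^1*337^1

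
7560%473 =465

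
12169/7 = 12169/7 = 1738.43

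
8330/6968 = 4165/3484 = 1.20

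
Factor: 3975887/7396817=31^(  -  2) * 43^( - 1)*179^( - 1)*3975887^1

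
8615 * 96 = 827040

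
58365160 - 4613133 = 53752027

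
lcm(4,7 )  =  28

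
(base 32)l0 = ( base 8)1240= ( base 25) 11m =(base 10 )672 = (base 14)360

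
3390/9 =376 + 2/3 = 376.67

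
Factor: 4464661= 4464661^1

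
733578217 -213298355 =520279862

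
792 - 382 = 410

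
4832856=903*5352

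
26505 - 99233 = -72728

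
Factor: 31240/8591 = 40/11 =2^3*5^1 * 11^( - 1)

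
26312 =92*286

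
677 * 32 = 21664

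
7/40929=1/5847 = 0.00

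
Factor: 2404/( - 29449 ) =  - 2^2 * 7^(-2 ) = - 4/49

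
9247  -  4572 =4675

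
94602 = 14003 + 80599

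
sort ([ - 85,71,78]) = [ - 85,71, 78]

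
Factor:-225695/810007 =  - 5^1 * 11^( - 1 )*45139^1 * 73637^( - 1 )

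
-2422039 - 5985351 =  - 8407390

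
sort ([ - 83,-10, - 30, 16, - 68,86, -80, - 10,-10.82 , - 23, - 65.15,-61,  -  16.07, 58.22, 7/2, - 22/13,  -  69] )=[-83, - 80,-69,-68,-65.15,  -  61, -30, - 23,  -  16.07, - 10.82,-10,-10,- 22/13, 7/2, 16,58.22 , 86]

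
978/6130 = 489/3065 = 0.16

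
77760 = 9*8640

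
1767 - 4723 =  - 2956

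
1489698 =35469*42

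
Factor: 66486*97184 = 6461375424 = 2^6*3^1*7^1*1583^1*3037^1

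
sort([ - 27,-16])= [-27 , - 16]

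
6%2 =0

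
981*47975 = 47063475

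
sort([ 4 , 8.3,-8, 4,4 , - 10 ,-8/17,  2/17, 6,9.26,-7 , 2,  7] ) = [ - 10, - 8,-7, - 8/17,2/17,2,4,4,4,6,7, 8.3,  9.26 ]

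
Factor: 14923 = 14923^1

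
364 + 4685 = 5049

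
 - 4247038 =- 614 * 6917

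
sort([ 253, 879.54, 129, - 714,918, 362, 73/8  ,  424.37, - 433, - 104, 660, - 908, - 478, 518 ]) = [ - 908,-714, - 478, - 433, - 104, 73/8,  129, 253, 362,  424.37, 518, 660,879.54,918 ]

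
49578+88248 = 137826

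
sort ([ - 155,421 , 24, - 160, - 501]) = [-501, - 160,  -  155,24,  421] 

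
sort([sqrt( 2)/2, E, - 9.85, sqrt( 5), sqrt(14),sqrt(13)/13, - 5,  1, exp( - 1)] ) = [ - 9.85, - 5,sqrt (13)/13, exp(-1),sqrt(2)/2 , 1, sqrt( 5 ),E, sqrt( 14)]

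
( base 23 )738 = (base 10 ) 3780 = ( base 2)111011000100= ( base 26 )5fa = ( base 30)460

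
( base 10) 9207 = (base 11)6a10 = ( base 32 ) 8VN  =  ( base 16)23F7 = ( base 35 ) 7i2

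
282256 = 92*3068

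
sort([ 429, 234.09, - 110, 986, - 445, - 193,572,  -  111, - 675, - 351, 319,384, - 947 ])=[-947,-675, - 445, - 351, - 193,-111, - 110,234.09, 319, 384, 429, 572, 986 ] 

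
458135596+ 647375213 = 1105510809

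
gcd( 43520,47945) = 5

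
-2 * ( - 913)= 1826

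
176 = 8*22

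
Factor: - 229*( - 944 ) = 216176  =  2^4*59^1 * 229^1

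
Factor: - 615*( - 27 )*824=2^3*3^4 * 5^1*41^1*103^1 = 13682520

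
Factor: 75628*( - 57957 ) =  - 2^2*3^1*7^1*37^1*73^1*19319^1 = - 4383171996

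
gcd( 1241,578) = 17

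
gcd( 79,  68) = 1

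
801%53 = 6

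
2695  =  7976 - 5281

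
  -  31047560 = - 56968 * 545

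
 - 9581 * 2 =- 19162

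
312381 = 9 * 34709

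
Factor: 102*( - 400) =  - 40800  =  - 2^5*3^1*5^2*17^1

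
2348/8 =293+1/2 = 293.50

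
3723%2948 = 775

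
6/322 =3/161 = 0.02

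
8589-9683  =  -1094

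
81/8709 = 27/2903 = 0.01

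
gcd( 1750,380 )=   10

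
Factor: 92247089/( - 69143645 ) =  - 5^( - 1 )*11^1*23^1*41^1 * 211^( - 1 )*8893^1*65539^(-1 )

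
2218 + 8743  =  10961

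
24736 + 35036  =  59772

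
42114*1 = 42114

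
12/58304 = 3/14576 = 0.00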